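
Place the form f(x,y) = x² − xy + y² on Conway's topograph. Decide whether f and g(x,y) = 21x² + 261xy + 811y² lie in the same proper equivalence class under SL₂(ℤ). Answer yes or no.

D₁ = -3, D₂ = -3
f: translate: b→1 (≡-1 mod 2), so (1,-1,1)→(1,1,1)
f: reduced (well bottom): (1,1,1) with a≤c, −a<b≤a
g: translate: b→9 (≡261 mod 42), so (21,261,811)→(21,9,1)
g: flip: (21,9,1)→(1,-9,21)
g: translate: b→1 (≡-9 mod 2), so (1,-9,21)→(1,1,1)
g: reduced (well bottom): (1,1,1) with a≤c, −a<b≤a
reduced forms (1, 1, 1) vs (1, 1, 1) ⇒ equivalent

yes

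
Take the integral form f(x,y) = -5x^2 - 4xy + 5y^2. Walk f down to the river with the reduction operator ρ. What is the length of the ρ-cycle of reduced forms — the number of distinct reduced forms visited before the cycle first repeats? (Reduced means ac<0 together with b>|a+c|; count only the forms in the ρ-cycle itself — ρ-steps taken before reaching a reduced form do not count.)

D = 116, ⌊√D⌋ = 10
descent: ρ → (5,4,-5)  [lands on river]
river: ρ → (-5,6,4)
river: ρ → (4,10,-1)
river: ρ → (-1,10,4)
river: ρ → (4,6,-5)
river: ρ → (-5,4,5)
river: ρ → (5,6,-4)
river: ρ → (-4,10,1)
river: ρ → (1,10,-4)
river: ρ → (-4,6,5)
ρ-cycle length = 10 (tail of 1 descent step not counted)

10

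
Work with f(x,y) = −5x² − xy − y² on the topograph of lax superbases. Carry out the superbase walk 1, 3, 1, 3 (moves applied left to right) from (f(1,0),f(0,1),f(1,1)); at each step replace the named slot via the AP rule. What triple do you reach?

start (-5,-1,-7) = (f(1,0),f(0,1),f(1,1))
replace slot 1: 2·((-1)+(-7)) − (-5) = -11 → (-11,-1,-7)
replace slot 3: 2·((-11)+(-1)) − (-7) = -17 → (-11,-1,-17)
replace slot 1: 2·((-1)+(-17)) − (-11) = -25 → (-25,-1,-17)
replace slot 3: 2·((-25)+(-1)) − (-17) = -35 → (-25,-1,-35)

-25,-1,-35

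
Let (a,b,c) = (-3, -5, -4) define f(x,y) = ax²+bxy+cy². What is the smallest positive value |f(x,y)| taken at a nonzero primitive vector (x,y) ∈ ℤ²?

translate: b→-1 (≡5 mod 6), so (3,5,4)→(3,-1,2)
flip: (3,-1,2)→(2,1,3)
reduced (well bottom): (2,1,3) with a≤c, −a<b≤a
well minimum |f| = |-2| = 2 (negative-definite)

2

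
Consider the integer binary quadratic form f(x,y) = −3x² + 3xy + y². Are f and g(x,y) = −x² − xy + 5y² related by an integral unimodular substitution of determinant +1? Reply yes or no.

D₁ = 21, D₂ = 21
river cycle of f (length 2): (1, 3, -3), (-3, 3, 1)
river cycle of g (length 2): (-1, 3, 3), (3, 3, -1)
cycles differ ⇒ inequivalent

no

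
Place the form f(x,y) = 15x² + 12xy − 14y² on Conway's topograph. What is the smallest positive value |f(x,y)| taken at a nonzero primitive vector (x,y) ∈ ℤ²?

river: ρ → (-14,16,13)
river: ρ → (13,10,-17)
river: ρ → (-17,24,6)
river: ρ → (6,24,-17)
river: ρ → (-17,10,13)
river: ρ → (13,16,-14)
river: ρ → (-14,12,15)
river: ρ → (15,18,-11)
river: ρ → (-11,26,7)
river: ρ → (7,30,-3)
river: ρ → (-3,30,7)
river: ρ → (7,26,-11)
river: ρ → (-11,18,15)
river: ρ → (15,12,-14)
closes: descent 0, river 14
min |a| on river = 3

3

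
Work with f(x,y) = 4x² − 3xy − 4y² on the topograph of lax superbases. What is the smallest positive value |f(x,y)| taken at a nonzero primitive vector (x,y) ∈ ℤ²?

descent: ρ → (-4,3,4)  [lands on river]
river: ρ → (4,5,-3)
river: ρ → (-3,7,2)
river: ρ → (2,5,-6)
river: ρ → (-6,7,1)
river: ρ → (1,7,-6)
river: ρ → (-6,5,2)
river: ρ → (2,7,-3)
river: ρ → (-3,5,4)
river: ρ → (4,3,-4)
river: ρ → (-4,5,3)
river: ρ → (3,7,-2)
river: ρ → (-2,5,6)
river: ρ → (6,7,-1)
river: ρ → (-1,7,6)
river: ρ → (6,5,-2)
river: ρ → (-2,7,3)
river: ρ → (3,5,-4)
closes: descent 1, river 18
min |a| on river = 1

1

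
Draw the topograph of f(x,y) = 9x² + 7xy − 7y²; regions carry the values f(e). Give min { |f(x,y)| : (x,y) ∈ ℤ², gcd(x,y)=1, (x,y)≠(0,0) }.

river: ρ → (-7,7,9)
river: ρ → (9,11,-5)
river: ρ → (-5,9,11)
river: ρ → (11,13,-3)
river: ρ → (-3,17,1)
river: ρ → (1,17,-3)
river: ρ → (-3,13,11)
river: ρ → (11,9,-5)
river: ρ → (-5,11,9)
river: ρ → (9,7,-7)
closes: descent 0, river 10
min |a| on river = 1

1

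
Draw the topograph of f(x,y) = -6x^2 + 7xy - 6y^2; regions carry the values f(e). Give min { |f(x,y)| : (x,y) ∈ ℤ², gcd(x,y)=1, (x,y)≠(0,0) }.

translate: b→5 (≡-7 mod 12), so (6,-7,6)→(6,5,5)
flip: (6,5,5)→(5,-5,6)
translate: b→5 (≡-5 mod 10), so (5,-5,6)→(5,5,6)
reduced (well bottom): (5,5,6) with a≤c, −a<b≤a
well minimum |f| = |-5| = 5 (negative-definite)

5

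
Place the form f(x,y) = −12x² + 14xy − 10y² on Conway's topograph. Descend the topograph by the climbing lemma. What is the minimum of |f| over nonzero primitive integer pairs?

translate: b→10 (≡-14 mod 24), so (12,-14,10)→(12,10,8)
flip: (12,10,8)→(8,-10,12)
translate: b→6 (≡-10 mod 16), so (8,-10,12)→(8,6,10)
reduced (well bottom): (8,6,10) with a≤c, −a<b≤a
well minimum |f| = |-8| = 8 (negative-definite)

8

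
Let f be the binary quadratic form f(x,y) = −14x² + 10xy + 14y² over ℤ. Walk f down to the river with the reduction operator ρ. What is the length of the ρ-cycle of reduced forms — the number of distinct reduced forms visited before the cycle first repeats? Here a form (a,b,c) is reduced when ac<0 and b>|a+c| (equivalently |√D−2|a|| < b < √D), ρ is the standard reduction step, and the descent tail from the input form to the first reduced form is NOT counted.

D = 884, ⌊√D⌋ = 29
river: ρ → (14,18,-10)
river: ρ → (-10,22,10)
river: ρ → (10,18,-14)
river: ρ → (-14,10,14)
ρ-cycle length = 4 (tail of 0 descent steps not counted)

4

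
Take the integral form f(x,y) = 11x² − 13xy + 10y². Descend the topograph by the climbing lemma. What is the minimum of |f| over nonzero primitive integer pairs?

translate: b→9 (≡-13 mod 22), so (11,-13,10)→(11,9,8)
flip: (11,9,8)→(8,-9,11)
translate: b→7 (≡-9 mod 16), so (8,-9,11)→(8,7,10)
reduced (well bottom): (8,7,10) with a≤c, −a<b≤a
well minimum = a = 8

8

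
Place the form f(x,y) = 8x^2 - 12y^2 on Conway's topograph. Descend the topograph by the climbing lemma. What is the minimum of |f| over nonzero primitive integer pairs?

descent: ρ → (-12,0,8)
descent: ρ → (8,16,-4)  [lands on river]
river: ρ → (-4,16,8)
closes: descent 2, river 2
min |a| on river = 4

4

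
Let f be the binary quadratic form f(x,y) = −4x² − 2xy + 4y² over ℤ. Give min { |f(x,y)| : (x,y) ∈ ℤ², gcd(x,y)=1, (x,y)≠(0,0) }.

descent: ρ → (4,2,-4)  [lands on river]
river: ρ → (-4,6,2)
river: ρ → (2,6,-4)
river: ρ → (-4,2,4)
river: ρ → (4,6,-2)
river: ρ → (-2,6,4)
closes: descent 1, river 6
min |a| on river = 2

2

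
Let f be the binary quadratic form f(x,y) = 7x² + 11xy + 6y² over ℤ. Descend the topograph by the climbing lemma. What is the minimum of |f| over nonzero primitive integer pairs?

translate: b→-3 (≡11 mod 14), so (7,11,6)→(7,-3,2)
flip: (7,-3,2)→(2,3,7)
translate: b→-1 (≡3 mod 4), so (2,3,7)→(2,-1,6)
reduced (well bottom): (2,-1,6) with a≤c, −a<b≤a
well minimum = a = 2

2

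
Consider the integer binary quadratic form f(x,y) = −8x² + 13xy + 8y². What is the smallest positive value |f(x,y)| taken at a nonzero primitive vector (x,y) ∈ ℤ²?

river: ρ → (8,19,-2)
river: ρ → (-2,17,17)
river: ρ → (17,17,-2)
river: ρ → (-2,19,8)
river: ρ → (8,13,-8)
river: ρ → (-8,19,2)
river: ρ → (2,17,-17)
river: ρ → (-17,17,2)
river: ρ → (2,19,-8)
river: ρ → (-8,13,8)
closes: descent 0, river 10
min |a| on river = 2

2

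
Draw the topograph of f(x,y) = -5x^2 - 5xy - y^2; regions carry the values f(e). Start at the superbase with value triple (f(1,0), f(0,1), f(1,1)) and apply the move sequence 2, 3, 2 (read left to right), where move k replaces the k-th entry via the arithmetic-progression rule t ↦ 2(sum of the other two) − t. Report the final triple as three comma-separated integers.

start (-5,-1,-11) = (f(1,0),f(0,1),f(1,1))
replace slot 2: 2·((-5)+(-11)) − (-1) = -31 → (-5,-31,-11)
replace slot 3: 2·((-5)+(-31)) − (-11) = -61 → (-5,-31,-61)
replace slot 2: 2·((-5)+(-61)) − (-31) = -101 → (-5,-101,-61)

-5,-101,-61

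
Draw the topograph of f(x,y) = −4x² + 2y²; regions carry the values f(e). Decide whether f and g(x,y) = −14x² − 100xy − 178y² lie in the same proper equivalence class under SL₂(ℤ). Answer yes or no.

D₁ = 32, D₂ = 32
river cycle of f (length 2): (2, 4, -2), (-2, 4, 2)
river cycle of g (length 2): (-2, 4, 2), (2, 4, -2)
cycles coincide ⇒ equivalent

yes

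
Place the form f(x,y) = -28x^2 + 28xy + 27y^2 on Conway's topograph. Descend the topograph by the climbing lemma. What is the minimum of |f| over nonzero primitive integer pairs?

river: ρ → (27,26,-29)
river: ρ → (-29,32,24)
river: ρ → (24,16,-37)
river: ρ → (-37,58,3)
river: ρ → (3,56,-56)
river: ρ → (-56,56,3)
river: ρ → (3,58,-37)
river: ρ → (-37,16,24)
river: ρ → (24,32,-29)
river: ρ → (-29,26,27)
river: ρ → (27,28,-28)
river: ρ → (-28,28,27)
closes: descent 0, river 12
min |a| on river = 3

3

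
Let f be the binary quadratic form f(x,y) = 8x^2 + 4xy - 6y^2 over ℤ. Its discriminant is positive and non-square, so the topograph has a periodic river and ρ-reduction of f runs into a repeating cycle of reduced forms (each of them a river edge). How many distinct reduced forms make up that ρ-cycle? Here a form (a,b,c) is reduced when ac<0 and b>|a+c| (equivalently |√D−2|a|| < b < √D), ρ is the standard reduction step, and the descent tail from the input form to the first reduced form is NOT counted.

D = 208, ⌊√D⌋ = 14
river: ρ → (-6,8,6)
river: ρ → (6,4,-8)
river: ρ → (-8,12,2)
river: ρ → (2,12,-8)
river: ρ → (-8,4,6)
river: ρ → (6,8,-6)
river: ρ → (-6,4,8)
river: ρ → (8,12,-2)
river: ρ → (-2,12,8)
river: ρ → (8,4,-6)
ρ-cycle length = 10 (tail of 0 descent steps not counted)

10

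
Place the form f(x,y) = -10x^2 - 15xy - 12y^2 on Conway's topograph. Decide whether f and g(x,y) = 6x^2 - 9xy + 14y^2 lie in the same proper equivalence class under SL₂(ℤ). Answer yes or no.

D₁ = -255, D₂ = -255
f is negative-definite; reduce −f:
−f: translate: b→-5 (≡15 mod 20), so (10,15,12)→(10,-5,7)
−f: flip: (10,-5,7)→(7,5,10)
−f: reduced (well bottom): (7,5,10) with a≤c, −a<b≤a
flip sign back: reduced form of f is (-7,-5,-10)
g: translate: b→3 (≡-9 mod 12), so (6,-9,14)→(6,3,11)
g: reduced (well bottom): (6,3,11) with a≤c, −a<b≤a
reduced forms (-7, -5, -10) vs (6, 3, 11) ⇒ inequivalent

no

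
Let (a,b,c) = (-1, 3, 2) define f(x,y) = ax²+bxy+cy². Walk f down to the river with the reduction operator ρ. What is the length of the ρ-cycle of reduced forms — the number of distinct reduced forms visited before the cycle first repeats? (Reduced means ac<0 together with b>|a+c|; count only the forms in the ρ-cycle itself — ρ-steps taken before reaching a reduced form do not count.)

D = 17, ⌊√D⌋ = 4
river: ρ → (2,1,-2)
river: ρ → (-2,3,1)
river: ρ → (1,3,-2)
river: ρ → (-2,1,2)
river: ρ → (2,3,-1)
river: ρ → (-1,3,2)
ρ-cycle length = 6 (tail of 0 descent steps not counted)

6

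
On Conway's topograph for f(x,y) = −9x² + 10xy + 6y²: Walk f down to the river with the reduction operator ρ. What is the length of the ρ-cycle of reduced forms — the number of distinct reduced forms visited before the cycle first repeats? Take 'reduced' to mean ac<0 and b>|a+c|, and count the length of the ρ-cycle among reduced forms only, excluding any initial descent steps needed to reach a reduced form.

D = 316, ⌊√D⌋ = 17
river: ρ → (6,14,-5)
river: ρ → (-5,16,3)
river: ρ → (3,14,-10)
river: ρ → (-10,6,7)
river: ρ → (7,8,-9)
river: ρ → (-9,10,6)
ρ-cycle length = 6 (tail of 0 descent steps not counted)

6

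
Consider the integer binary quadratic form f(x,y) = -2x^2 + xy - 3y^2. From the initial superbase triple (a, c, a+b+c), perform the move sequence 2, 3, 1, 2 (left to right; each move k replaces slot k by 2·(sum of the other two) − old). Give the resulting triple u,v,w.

start (-2,-3,-4) = (f(1,0),f(0,1),f(1,1))
replace slot 2: 2·((-2)+(-4)) − (-3) = -9 → (-2,-9,-4)
replace slot 3: 2·((-2)+(-9)) − (-4) = -18 → (-2,-9,-18)
replace slot 1: 2·((-9)+(-18)) − (-2) = -52 → (-52,-9,-18)
replace slot 2: 2·((-52)+(-18)) − (-9) = -131 → (-52,-131,-18)

-52,-131,-18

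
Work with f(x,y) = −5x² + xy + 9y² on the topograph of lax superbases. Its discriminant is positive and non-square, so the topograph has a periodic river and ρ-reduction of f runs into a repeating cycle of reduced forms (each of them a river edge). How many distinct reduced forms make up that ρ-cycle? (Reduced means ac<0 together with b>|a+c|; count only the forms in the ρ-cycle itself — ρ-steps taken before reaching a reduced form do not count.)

D = 181, ⌊√D⌋ = 13
descent: ρ → (9,-1,-5)
descent: ρ → (-5,11,3)  [lands on river]
river: ρ → (3,13,-1)
river: ρ → (-1,13,3)
river: ρ → (3,11,-5)
river: ρ → (-5,9,5)
river: ρ → (5,11,-3)
river: ρ → (-3,13,1)
river: ρ → (1,13,-3)
river: ρ → (-3,11,5)
river: ρ → (5,9,-5)
ρ-cycle length = 10 (tail of 2 descent steps not counted)

10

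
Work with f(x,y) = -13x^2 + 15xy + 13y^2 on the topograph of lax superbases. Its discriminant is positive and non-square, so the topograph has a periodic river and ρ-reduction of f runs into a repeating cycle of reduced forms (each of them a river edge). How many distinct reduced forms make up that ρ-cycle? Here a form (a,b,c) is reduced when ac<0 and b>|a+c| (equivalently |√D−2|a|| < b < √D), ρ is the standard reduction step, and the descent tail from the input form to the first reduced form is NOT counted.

D = 901, ⌊√D⌋ = 30
river: ρ → (13,11,-15)
river: ρ → (-15,19,9)
river: ρ → (9,17,-17)
river: ρ → (-17,17,9)
river: ρ → (9,19,-15)
river: ρ → (-15,11,13)
river: ρ → (13,15,-13)
river: ρ → (-13,11,15)
river: ρ → (15,19,-9)
river: ρ → (-9,17,17)
river: ρ → (17,17,-9)
river: ρ → (-9,19,15)
river: ρ → (15,11,-13)
river: ρ → (-13,15,13)
ρ-cycle length = 14 (tail of 0 descent steps not counted)

14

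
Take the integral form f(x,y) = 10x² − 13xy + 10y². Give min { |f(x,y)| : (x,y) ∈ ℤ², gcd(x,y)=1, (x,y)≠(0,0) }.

translate: b→7 (≡-13 mod 20), so (10,-13,10)→(10,7,7)
flip: (10,7,7)→(7,-7,10)
translate: b→7 (≡-7 mod 14), so (7,-7,10)→(7,7,10)
reduced (well bottom): (7,7,10) with a≤c, −a<b≤a
well minimum = a = 7

7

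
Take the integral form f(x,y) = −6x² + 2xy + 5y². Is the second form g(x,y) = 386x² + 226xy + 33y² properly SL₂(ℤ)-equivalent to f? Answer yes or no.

D₁ = 124, D₂ = 124
river cycle of f (length 8): (5, 8, -3), (-3, 10, 2), (2, 10, -3), (-3, 8, 5), (5, 2, -6), (-6, 10, 1), (1, 10, -6), (-6, 2, 5)
river cycle of g (length 8): (5, 8, -3), (-3, 10, 2), (2, 10, -3), (-3, 8, 5), (5, 2, -6), (-6, 10, 1), (1, 10, -6), (-6, 2, 5)
cycles coincide ⇒ equivalent

yes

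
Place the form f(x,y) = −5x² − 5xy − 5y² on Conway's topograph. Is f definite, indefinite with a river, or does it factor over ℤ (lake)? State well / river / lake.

D = b²−4ac = (-5)² − 4·(-5)·(-5) = -75
D < 0 ⇒ definite ⇒ every region one sign ⇒ single well

well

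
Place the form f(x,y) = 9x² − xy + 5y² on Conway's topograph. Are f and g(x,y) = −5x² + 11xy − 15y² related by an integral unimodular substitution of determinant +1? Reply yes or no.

D₁ = -179, D₂ = -179
f: flip: (9,-1,5)→(5,1,9)
f: reduced (well bottom): (5,1,9) with a≤c, −a<b≤a
g is negative-definite; reduce −g:
−g: translate: b→-1 (≡-11 mod 10), so (5,-11,15)→(5,-1,9)
−g: reduced (well bottom): (5,-1,9) with a≤c, −a<b≤a
flip sign back: reduced form of g is (-5,1,-9)
reduced forms (5, 1, 9) vs (-5, 1, -9) ⇒ inequivalent

no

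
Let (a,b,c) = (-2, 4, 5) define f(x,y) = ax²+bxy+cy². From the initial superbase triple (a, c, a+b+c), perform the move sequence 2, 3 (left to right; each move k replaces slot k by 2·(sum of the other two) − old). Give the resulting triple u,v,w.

start (-2,5,7) = (f(1,0),f(0,1),f(1,1))
replace slot 2: 2·((-2)+7) − 5 = 5 → (-2,5,7)
replace slot 3: 2·((-2)+5) − 7 = -1 → (-2,5,-1)

-2,5,-1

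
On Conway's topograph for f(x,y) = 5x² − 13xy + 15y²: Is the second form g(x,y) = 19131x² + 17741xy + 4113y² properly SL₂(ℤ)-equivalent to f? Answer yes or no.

D₁ = -131, D₂ = -131
f: translate: b→-3 (≡-13 mod 10), so (5,-13,15)→(5,-3,7)
f: reduced (well bottom): (5,-3,7) with a≤c, −a<b≤a
g: flip: (19131,17741,4113)→(4113,-17741,19131)
g: translate: b→-1289 (≡-17741 mod 8226), so (4113,-17741,19131)→(4113,-1289,101)
g: flip: (4113,-1289,101)→(101,1289,4113)
g: translate: b→77 (≡1289 mod 202), so (101,1289,4113)→(101,77,15)
g: flip: (101,77,15)→(15,-77,101)
g: translate: b→13 (≡-77 mod 30), so (15,-77,101)→(15,13,5)
g: flip: (15,13,5)→(5,-13,15)
g: translate: b→-3 (≡-13 mod 10), so (5,-13,15)→(5,-3,7)
g: reduced (well bottom): (5,-3,7) with a≤c, −a<b≤a
reduced forms (5, -3, 7) vs (5, -3, 7) ⇒ equivalent

yes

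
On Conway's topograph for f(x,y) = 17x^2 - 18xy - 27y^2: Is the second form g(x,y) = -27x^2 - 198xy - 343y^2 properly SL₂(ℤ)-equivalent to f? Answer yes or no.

D₁ = 2160, D₂ = 2160
river cycle of f (length 12): (-27, 18, 17), (17, 16, -28), (-28, 40, 5), (5, 40, -28), (-28, 16, 17), (17, 18, -27), (-27, 36, 8), (8, 44, -7), (-7, 40, 20), (20, 40, -7), … (2 more)
river cycle of g (length 12): (-27, 18, 17), (17, 16, -28), (-28, 40, 5), (5, 40, -28), (-28, 16, 17), (17, 18, -27), (-27, 36, 8), (8, 44, -7), (-7, 40, 20), (20, 40, -7), … (2 more)
cycles coincide ⇒ equivalent

yes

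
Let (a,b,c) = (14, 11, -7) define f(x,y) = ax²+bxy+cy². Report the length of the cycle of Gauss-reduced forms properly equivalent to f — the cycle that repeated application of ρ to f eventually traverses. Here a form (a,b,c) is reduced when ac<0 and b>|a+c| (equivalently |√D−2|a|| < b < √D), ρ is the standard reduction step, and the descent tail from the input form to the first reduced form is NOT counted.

D = 513, ⌊√D⌋ = 22
river: ρ → (-7,17,8)
river: ρ → (8,15,-9)
river: ρ → (-9,21,2)
river: ρ → (2,19,-19)
river: ρ → (-19,19,2)
river: ρ → (2,21,-9)
river: ρ → (-9,15,8)
river: ρ → (8,17,-7)
river: ρ → (-7,11,14)
river: ρ → (14,17,-4)
river: ρ → (-4,15,18)
river: ρ → (18,21,-1)
river: ρ → (-1,21,18)
river: ρ → (18,15,-4)
river: ρ → (-4,17,14)
river: ρ → (14,11,-7)
ρ-cycle length = 16 (tail of 0 descent steps not counted)

16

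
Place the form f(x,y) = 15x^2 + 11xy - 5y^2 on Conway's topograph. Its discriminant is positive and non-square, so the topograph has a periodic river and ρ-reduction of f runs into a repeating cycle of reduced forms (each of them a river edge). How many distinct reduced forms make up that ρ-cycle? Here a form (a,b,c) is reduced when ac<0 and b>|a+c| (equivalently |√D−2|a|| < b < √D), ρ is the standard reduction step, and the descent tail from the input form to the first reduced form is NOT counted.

D = 421, ⌊√D⌋ = 20
river: ρ → (-5,19,3)
river: ρ → (3,17,-11)
river: ρ → (-11,5,9)
river: ρ → (9,13,-7)
river: ρ → (-7,15,7)
river: ρ → (7,13,-9)
river: ρ → (-9,5,11)
river: ρ → (11,17,-3)
river: ρ → (-3,19,5)
river: ρ → (5,11,-15)
river: ρ → (-15,19,1)
river: ρ → (1,19,-15)
river: ρ → (-15,11,5)
river: ρ → (5,19,-3)
river: ρ → (-3,17,11)
river: ρ → (11,5,-9)
river: ρ → (-9,13,7)
river: ρ → (7,15,-7)
river: ρ → (-7,13,9)
river: ρ → (9,5,-11)
river: ρ → (-11,17,3)
river: ρ → (3,19,-5)
river: ρ → (-5,11,15)
river: ρ → (15,19,-1)
river: ρ → (-1,19,15)
river: ρ → (15,11,-5)
ρ-cycle length = 26 (tail of 0 descent steps not counted)

26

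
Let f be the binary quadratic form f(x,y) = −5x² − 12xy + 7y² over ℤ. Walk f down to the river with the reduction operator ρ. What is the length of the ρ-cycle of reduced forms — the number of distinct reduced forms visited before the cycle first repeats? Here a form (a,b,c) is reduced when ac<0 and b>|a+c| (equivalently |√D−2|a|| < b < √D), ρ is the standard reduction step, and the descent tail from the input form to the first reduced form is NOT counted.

D = 284, ⌊√D⌋ = 16
descent: ρ → (7,12,-5)  [lands on river]
river: ρ → (-5,8,11)
river: ρ → (11,14,-2)
river: ρ → (-2,14,11)
river: ρ → (11,8,-5)
river: ρ → (-5,12,7)
river: ρ → (7,16,-1)
river: ρ → (-1,16,7)
ρ-cycle length = 8 (tail of 1 descent step not counted)

8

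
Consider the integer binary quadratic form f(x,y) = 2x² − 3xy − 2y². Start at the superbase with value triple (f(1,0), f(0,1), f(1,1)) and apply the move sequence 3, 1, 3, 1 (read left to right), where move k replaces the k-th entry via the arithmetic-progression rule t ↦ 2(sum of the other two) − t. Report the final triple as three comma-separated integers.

start (2,-2,-3) = (f(1,0),f(0,1),f(1,1))
replace slot 3: 2·(2+(-2)) − (-3) = 3 → (2,-2,3)
replace slot 1: 2·((-2)+3) − 2 = 0 → (0,-2,3)
replace slot 3: 2·(0+(-2)) − 3 = -7 → (0,-2,-7)
replace slot 1: 2·((-2)+(-7)) − 0 = -18 → (-18,-2,-7)

-18,-2,-7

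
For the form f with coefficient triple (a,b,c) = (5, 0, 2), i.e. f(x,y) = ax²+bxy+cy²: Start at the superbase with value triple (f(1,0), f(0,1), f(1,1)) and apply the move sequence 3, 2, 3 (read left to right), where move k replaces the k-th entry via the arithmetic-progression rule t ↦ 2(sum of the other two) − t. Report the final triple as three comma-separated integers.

start (5,2,7) = (f(1,0),f(0,1),f(1,1))
replace slot 3: 2·(5+2) − 7 = 7 → (5,2,7)
replace slot 2: 2·(5+7) − 2 = 22 → (5,22,7)
replace slot 3: 2·(5+22) − 7 = 47 → (5,22,47)

5,22,47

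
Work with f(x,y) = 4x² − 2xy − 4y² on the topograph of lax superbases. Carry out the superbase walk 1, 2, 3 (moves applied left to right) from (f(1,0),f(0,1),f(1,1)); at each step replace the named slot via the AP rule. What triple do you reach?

start (4,-4,-2) = (f(1,0),f(0,1),f(1,1))
replace slot 1: 2·((-4)+(-2)) − 4 = -16 → (-16,-4,-2)
replace slot 2: 2·((-16)+(-2)) − (-4) = -32 → (-16,-32,-2)
replace slot 3: 2·((-16)+(-32)) − (-2) = -94 → (-16,-32,-94)

-16,-32,-94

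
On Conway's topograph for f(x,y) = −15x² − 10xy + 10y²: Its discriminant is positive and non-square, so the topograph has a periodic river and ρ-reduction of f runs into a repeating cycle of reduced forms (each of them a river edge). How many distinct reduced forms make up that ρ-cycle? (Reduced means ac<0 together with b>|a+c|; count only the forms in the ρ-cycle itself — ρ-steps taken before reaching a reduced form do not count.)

D = 700, ⌊√D⌋ = 26
descent: ρ → (10,10,-15)  [lands on river]
river: ρ → (-15,20,5)
river: ρ → (5,20,-15)
river: ρ → (-15,10,10)
ρ-cycle length = 4 (tail of 1 descent step not counted)

4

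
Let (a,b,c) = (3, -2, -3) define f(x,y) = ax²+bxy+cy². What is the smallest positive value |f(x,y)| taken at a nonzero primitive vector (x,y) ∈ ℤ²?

descent: ρ → (-3,2,3)  [lands on river]
river: ρ → (3,4,-2)
river: ρ → (-2,4,3)
river: ρ → (3,2,-3)
river: ρ → (-3,4,2)
river: ρ → (2,4,-3)
closes: descent 1, river 6
min |a| on river = 2

2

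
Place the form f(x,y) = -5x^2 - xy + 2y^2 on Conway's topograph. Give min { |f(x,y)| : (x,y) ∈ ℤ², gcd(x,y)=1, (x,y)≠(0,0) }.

descent: ρ → (2,5,-2)  [lands on river]
river: ρ → (-2,3,4)
river: ρ → (4,5,-1)
river: ρ → (-1,5,4)
river: ρ → (4,3,-2)
river: ρ → (-2,5,2)
river: ρ → (2,3,-4)
river: ρ → (-4,5,1)
river: ρ → (1,5,-4)
river: ρ → (-4,3,2)
closes: descent 1, river 10
min |a| on river = 1

1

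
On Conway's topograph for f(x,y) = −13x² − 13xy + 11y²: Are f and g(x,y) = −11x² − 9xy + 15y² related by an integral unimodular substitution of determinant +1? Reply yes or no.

D₁ = 741, D₂ = 741
river cycle of f (length 8): (11, 13, -13), (-13, 13, 11), (11, 9, -15), (-15, 21, 5), (5, 19, -19), (-19, 19, 5), (5, 21, -15), (-15, 9, 11)
river cycle of g (length 8): (15, 9, -11), (-11, 13, 13), (13, 13, -11), (-11, 9, 15), (15, 21, -5), (-5, 19, 19), (19, 19, -5), (-5, 21, 15)
cycles differ ⇒ inequivalent

no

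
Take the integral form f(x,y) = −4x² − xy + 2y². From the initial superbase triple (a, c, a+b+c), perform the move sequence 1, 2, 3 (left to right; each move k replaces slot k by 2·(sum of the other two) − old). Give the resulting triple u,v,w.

start (-4,2,-3) = (f(1,0),f(0,1),f(1,1))
replace slot 1: 2·(2+(-3)) − (-4) = 2 → (2,2,-3)
replace slot 2: 2·(2+(-3)) − 2 = -4 → (2,-4,-3)
replace slot 3: 2·(2+(-4)) − (-3) = -1 → (2,-4,-1)

2,-4,-1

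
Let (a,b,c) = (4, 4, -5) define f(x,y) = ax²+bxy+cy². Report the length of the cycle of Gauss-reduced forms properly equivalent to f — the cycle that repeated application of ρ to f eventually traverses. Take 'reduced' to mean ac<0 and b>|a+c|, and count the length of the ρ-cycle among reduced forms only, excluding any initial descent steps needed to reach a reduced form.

D = 96, ⌊√D⌋ = 9
river: ρ → (-5,6,3)
river: ρ → (3,6,-5)
river: ρ → (-5,4,4)
river: ρ → (4,4,-5)
ρ-cycle length = 4 (tail of 0 descent steps not counted)

4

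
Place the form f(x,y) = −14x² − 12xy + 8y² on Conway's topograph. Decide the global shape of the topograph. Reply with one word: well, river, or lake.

D = b²−4ac = (-12)² − 4·(-14)·8 = 592
D > 0 non-square ⇒ indefinite ⇒ periodic river

river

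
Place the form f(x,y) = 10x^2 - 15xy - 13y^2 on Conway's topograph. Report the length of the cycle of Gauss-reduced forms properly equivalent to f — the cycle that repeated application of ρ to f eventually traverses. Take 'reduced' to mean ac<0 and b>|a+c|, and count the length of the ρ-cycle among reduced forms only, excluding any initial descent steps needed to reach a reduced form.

D = 745, ⌊√D⌋ = 27
descent: ρ → (-13,15,10)  [lands on river]
river: ρ → (10,25,-3)
river: ρ → (-3,23,18)
river: ρ → (18,13,-8)
river: ρ → (-8,19,12)
river: ρ → (12,5,-15)
river: ρ → (-15,25,2)
river: ρ → (2,27,-2)
river: ρ → (-2,25,15)
river: ρ → (15,5,-12)
river: ρ → (-12,19,8)
river: ρ → (8,13,-18)
river: ρ → (-18,23,3)
river: ρ → (3,25,-10)
river: ρ → (-10,15,13)
river: ρ → (13,11,-12)
river: ρ → (-12,13,12)
river: ρ → (12,11,-13)
ρ-cycle length = 18 (tail of 1 descent step not counted)

18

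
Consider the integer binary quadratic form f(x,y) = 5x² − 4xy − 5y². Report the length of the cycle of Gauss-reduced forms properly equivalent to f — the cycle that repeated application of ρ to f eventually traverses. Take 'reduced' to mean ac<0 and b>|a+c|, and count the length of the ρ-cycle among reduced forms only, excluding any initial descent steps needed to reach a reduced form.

D = 116, ⌊√D⌋ = 10
descent: ρ → (-5,4,5)  [lands on river]
river: ρ → (5,6,-4)
river: ρ → (-4,10,1)
river: ρ → (1,10,-4)
river: ρ → (-4,6,5)
river: ρ → (5,4,-5)
river: ρ → (-5,6,4)
river: ρ → (4,10,-1)
river: ρ → (-1,10,4)
river: ρ → (4,6,-5)
ρ-cycle length = 10 (tail of 1 descent step not counted)

10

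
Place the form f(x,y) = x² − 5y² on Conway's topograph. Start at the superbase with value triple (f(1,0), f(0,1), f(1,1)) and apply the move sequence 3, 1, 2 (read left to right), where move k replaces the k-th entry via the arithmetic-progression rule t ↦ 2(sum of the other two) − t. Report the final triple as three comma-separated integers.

start (1,-5,-4) = (f(1,0),f(0,1),f(1,1))
replace slot 3: 2·(1+(-5)) − (-4) = -4 → (1,-5,-4)
replace slot 1: 2·((-5)+(-4)) − 1 = -19 → (-19,-5,-4)
replace slot 2: 2·((-19)+(-4)) − (-5) = -41 → (-19,-41,-4)

-19,-41,-4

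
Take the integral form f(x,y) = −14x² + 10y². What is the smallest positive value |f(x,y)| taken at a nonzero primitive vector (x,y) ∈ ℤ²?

descent: ρ → (10,20,-4)  [lands on river]
river: ρ → (-4,20,10)
closes: descent 1, river 2
min |a| on river = 4

4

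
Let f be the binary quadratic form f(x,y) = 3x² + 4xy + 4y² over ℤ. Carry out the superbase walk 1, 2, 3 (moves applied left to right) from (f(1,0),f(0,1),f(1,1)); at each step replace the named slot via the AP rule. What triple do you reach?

start (3,4,11) = (f(1,0),f(0,1),f(1,1))
replace slot 1: 2·(4+11) − 3 = 27 → (27,4,11)
replace slot 2: 2·(27+11) − 4 = 72 → (27,72,11)
replace slot 3: 2·(27+72) − 11 = 187 → (27,72,187)

27,72,187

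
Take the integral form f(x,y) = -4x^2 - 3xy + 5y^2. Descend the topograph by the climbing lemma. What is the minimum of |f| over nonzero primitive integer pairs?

descent: ρ → (5,3,-4)  [lands on river]
river: ρ → (-4,5,4)
river: ρ → (4,3,-5)
river: ρ → (-5,7,2)
river: ρ → (2,9,-1)
river: ρ → (-1,9,2)
river: ρ → (2,7,-5)
river: ρ → (-5,3,4)
river: ρ → (4,5,-4)
river: ρ → (-4,3,5)
river: ρ → (5,7,-2)
river: ρ → (-2,9,1)
river: ρ → (1,9,-2)
river: ρ → (-2,7,5)
closes: descent 1, river 14
min |a| on river = 1

1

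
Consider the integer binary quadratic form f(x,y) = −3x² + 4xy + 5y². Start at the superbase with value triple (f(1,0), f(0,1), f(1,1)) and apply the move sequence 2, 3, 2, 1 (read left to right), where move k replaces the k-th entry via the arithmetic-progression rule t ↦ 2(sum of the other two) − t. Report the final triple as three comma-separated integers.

start (-3,5,6) = (f(1,0),f(0,1),f(1,1))
replace slot 2: 2·((-3)+6) − 5 = 1 → (-3,1,6)
replace slot 3: 2·((-3)+1) − 6 = -10 → (-3,1,-10)
replace slot 2: 2·((-3)+(-10)) − 1 = -27 → (-3,-27,-10)
replace slot 1: 2·((-27)+(-10)) − (-3) = -71 → (-71,-27,-10)

-71,-27,-10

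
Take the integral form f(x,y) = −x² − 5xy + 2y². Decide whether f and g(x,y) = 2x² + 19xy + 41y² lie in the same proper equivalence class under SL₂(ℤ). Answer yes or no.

D₁ = 33, D₂ = 33
river cycle of f (length 4): (2, 5, -1), (-1, 5, 2), (2, 3, -3), (-3, 3, 2)
river cycle of g (length 4): (2, 3, -3), (-3, 3, 2), (2, 5, -1), (-1, 5, 2)
cycles coincide ⇒ equivalent

yes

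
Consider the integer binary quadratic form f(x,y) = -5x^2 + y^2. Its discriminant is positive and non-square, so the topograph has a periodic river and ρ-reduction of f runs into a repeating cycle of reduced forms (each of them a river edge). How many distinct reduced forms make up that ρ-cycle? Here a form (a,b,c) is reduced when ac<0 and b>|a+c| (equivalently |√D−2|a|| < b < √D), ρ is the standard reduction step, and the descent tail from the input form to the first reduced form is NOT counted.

D = 20, ⌊√D⌋ = 4
descent: ρ → (1,4,-1)  [lands on river]
river: ρ → (-1,4,1)
ρ-cycle length = 2 (tail of 1 descent step not counted)

2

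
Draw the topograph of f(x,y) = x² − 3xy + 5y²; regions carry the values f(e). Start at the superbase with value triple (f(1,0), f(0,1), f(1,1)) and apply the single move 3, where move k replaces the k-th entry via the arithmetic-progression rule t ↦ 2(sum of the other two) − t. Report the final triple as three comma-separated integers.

start (1,5,3) = (f(1,0),f(0,1),f(1,1))
replace slot 3: 2·(1+5) − 3 = 9 → (1,5,9)

1,5,9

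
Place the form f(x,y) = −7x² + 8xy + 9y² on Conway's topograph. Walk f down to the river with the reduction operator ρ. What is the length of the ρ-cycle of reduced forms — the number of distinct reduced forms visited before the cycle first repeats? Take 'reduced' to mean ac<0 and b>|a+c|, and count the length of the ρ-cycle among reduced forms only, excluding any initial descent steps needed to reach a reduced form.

D = 316, ⌊√D⌋ = 17
river: ρ → (9,10,-6)
river: ρ → (-6,14,5)
river: ρ → (5,16,-3)
river: ρ → (-3,14,10)
river: ρ → (10,6,-7)
river: ρ → (-7,8,9)
ρ-cycle length = 6 (tail of 0 descent steps not counted)

6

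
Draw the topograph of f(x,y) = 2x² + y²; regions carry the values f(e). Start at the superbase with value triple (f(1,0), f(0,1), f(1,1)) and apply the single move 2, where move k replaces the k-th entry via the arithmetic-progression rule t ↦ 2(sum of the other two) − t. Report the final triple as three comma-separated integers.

start (2,1,3) = (f(1,0),f(0,1),f(1,1))
replace slot 2: 2·(2+3) − 1 = 9 → (2,9,3)

2,9,3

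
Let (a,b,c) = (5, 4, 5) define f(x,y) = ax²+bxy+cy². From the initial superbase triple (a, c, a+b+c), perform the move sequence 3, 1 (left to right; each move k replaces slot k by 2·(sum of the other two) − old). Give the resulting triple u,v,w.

start (5,5,14) = (f(1,0),f(0,1),f(1,1))
replace slot 3: 2·(5+5) − 14 = 6 → (5,5,6)
replace slot 1: 2·(5+6) − 5 = 17 → (17,5,6)

17,5,6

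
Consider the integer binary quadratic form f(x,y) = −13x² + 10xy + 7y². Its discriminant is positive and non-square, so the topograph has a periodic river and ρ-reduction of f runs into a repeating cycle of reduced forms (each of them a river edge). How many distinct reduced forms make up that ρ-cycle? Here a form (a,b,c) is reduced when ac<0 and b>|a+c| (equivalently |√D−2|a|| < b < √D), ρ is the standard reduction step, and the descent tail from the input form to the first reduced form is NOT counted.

D = 464, ⌊√D⌋ = 21
river: ρ → (7,18,-5)
river: ρ → (-5,12,16)
river: ρ → (16,20,-1)
river: ρ → (-1,20,16)
river: ρ → (16,12,-5)
river: ρ → (-5,18,7)
river: ρ → (7,10,-13)
river: ρ → (-13,16,4)
river: ρ → (4,16,-13)
river: ρ → (-13,10,7)
ρ-cycle length = 10 (tail of 0 descent steps not counted)

10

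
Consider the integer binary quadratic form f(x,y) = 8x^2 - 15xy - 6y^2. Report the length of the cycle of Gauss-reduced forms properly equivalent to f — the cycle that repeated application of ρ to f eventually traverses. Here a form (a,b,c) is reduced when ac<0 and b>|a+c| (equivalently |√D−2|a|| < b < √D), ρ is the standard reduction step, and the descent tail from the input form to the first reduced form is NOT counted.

D = 417, ⌊√D⌋ = 20
descent: ρ → (-6,15,8)  [lands on river]
river: ρ → (8,17,-4)
river: ρ → (-4,15,12)
river: ρ → (12,9,-7)
river: ρ → (-7,19,2)
river: ρ → (2,17,-16)
river: ρ → (-16,15,3)
river: ρ → (3,15,-16)
river: ρ → (-16,17,2)
river: ρ → (2,19,-7)
river: ρ → (-7,9,12)
river: ρ → (12,15,-4)
river: ρ → (-4,17,8)
river: ρ → (8,15,-6)
river: ρ → (-6,9,14)
river: ρ → (14,19,-1)
river: ρ → (-1,19,14)
river: ρ → (14,9,-6)
ρ-cycle length = 18 (tail of 1 descent step not counted)

18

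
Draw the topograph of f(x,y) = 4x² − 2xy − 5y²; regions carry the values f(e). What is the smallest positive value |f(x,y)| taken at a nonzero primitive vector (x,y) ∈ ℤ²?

descent: ρ → (-5,2,4)  [lands on river]
river: ρ → (4,6,-3)
river: ρ → (-3,6,4)
river: ρ → (4,2,-5)
river: ρ → (-5,8,1)
river: ρ → (1,8,-5)
closes: descent 1, river 6
min |a| on river = 1

1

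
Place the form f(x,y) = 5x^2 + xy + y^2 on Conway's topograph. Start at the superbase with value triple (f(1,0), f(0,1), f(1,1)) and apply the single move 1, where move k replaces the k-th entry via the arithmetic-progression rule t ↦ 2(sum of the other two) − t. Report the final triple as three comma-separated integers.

start (5,1,7) = (f(1,0),f(0,1),f(1,1))
replace slot 1: 2·(1+7) − 5 = 11 → (11,1,7)

11,1,7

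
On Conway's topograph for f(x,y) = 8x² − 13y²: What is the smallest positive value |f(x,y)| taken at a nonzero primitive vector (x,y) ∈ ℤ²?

descent: ρ → (-13,0,8)
descent: ρ → (8,16,-5)  [lands on river]
river: ρ → (-5,14,11)
river: ρ → (11,8,-8)
river: ρ → (-8,8,11)
river: ρ → (11,14,-5)
river: ρ → (-5,16,8)
closes: descent 2, river 6
min |a| on river = 5

5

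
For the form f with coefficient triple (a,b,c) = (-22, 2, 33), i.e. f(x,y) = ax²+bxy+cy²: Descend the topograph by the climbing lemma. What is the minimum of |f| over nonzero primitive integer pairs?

descent: ρ → (33,-2,-22)
descent: ρ → (-22,46,9)  [lands on river]
river: ρ → (9,44,-27)
river: ρ → (-27,10,26)
river: ρ → (26,42,-11)
river: ρ → (-11,46,18)
river: ρ → (18,26,-31)
river: ρ → (-31,36,13)
river: ρ → (13,42,-22)
closes: descent 2, river 8
min |a| on river = 9

9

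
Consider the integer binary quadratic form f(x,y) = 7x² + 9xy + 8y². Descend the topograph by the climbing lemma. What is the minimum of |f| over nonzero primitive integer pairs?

translate: b→-5 (≡9 mod 14), so (7,9,8)→(7,-5,6)
flip: (7,-5,6)→(6,5,7)
reduced (well bottom): (6,5,7) with a≤c, −a<b≤a
well minimum = a = 6

6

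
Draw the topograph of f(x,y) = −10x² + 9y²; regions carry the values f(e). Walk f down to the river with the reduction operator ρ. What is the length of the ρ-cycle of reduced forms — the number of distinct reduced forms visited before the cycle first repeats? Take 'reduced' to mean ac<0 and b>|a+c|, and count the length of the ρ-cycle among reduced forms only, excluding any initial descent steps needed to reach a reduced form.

D = 360, ⌊√D⌋ = 18
descent: ρ → (9,18,-1)  [lands on river]
river: ρ → (-1,18,9)
ρ-cycle length = 2 (tail of 1 descent step not counted)

2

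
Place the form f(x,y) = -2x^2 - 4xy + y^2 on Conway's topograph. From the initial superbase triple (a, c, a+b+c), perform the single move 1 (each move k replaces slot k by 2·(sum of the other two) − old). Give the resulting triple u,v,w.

start (-2,1,-5) = (f(1,0),f(0,1),f(1,1))
replace slot 1: 2·(1+(-5)) − (-2) = -6 → (-6,1,-5)

-6,1,-5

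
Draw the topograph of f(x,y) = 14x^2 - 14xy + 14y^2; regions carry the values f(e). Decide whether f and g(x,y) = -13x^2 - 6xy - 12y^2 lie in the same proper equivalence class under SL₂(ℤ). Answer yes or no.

D₁ = -588, D₂ = -588
f: translate: b→14 (≡-14 mod 28), so (14,-14,14)→(14,14,14)
f: reduced (well bottom): (14,14,14) with a≤c, −a<b≤a
g is negative-definite; reduce −g:
−g: flip: (13,6,12)→(12,-6,13)
−g: reduced (well bottom): (12,-6,13) with a≤c, −a<b≤a
flip sign back: reduced form of g is (-12,6,-13)
reduced forms (14, 14, 14) vs (-12, 6, -13) ⇒ inequivalent

no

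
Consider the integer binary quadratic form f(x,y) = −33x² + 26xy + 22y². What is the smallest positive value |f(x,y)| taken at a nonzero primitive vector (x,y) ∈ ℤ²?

river: ρ → (22,18,-37)
river: ρ → (-37,56,3)
river: ρ → (3,58,-18)
river: ρ → (-18,50,15)
river: ρ → (15,40,-33)
river: ρ → (-33,26,22)
closes: descent 0, river 6
min |a| on river = 3

3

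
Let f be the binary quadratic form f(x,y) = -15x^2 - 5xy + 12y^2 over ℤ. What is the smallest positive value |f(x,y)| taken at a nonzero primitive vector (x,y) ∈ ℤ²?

descent: ρ → (12,5,-15)  [lands on river]
river: ρ → (-15,25,2)
river: ρ → (2,27,-2)
river: ρ → (-2,25,15)
river: ρ → (15,5,-12)
river: ρ → (-12,19,8)
river: ρ → (8,13,-18)
river: ρ → (-18,23,3)
river: ρ → (3,25,-10)
river: ρ → (-10,15,13)
river: ρ → (13,11,-12)
river: ρ → (-12,13,12)
river: ρ → (12,11,-13)
river: ρ → (-13,15,10)
river: ρ → (10,25,-3)
river: ρ → (-3,23,18)
river: ρ → (18,13,-8)
river: ρ → (-8,19,12)
closes: descent 1, river 18
min |a| on river = 2

2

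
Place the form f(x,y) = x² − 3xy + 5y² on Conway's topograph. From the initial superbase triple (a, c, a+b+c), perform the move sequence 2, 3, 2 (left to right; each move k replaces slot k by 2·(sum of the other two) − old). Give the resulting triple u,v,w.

start (1,5,3) = (f(1,0),f(0,1),f(1,1))
replace slot 2: 2·(1+3) − 5 = 3 → (1,3,3)
replace slot 3: 2·(1+3) − 3 = 5 → (1,3,5)
replace slot 2: 2·(1+5) − 3 = 9 → (1,9,5)

1,9,5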